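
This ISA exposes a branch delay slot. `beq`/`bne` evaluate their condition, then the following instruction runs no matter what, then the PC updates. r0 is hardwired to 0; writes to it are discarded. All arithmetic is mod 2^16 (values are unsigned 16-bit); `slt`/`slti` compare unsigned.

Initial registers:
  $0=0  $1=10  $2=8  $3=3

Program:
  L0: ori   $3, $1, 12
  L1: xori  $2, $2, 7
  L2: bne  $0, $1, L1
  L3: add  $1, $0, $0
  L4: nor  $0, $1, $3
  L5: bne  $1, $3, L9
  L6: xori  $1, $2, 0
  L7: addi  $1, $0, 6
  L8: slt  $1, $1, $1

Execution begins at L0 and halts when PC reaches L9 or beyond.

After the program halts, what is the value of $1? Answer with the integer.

8

  step pc=0: ori   $3, $1, 12  regs=(0,10,8,14)
  step pc=1: xori  $2, $2, 7  regs=(0,10,15,14)
  step pc=2: bne  $0, $1, L1  cond=T  regs=(0,10,15,14)
  step pc=3: add  $1, $0, $0  regs=(0,0,15,14)
  step pc=1: xori  $2, $2, 7  regs=(0,0,8,14)
  step pc=2: bne  $0, $1, L1  cond=F  regs=(0,0,8,14)
  step pc=3: add  $1, $0, $0  regs=(0,0,8,14)
  step pc=4: nor  $0, $1, $3  regs=(0,0,8,14)
  step pc=5: bne  $1, $3, L9  cond=T  regs=(0,0,8,14)
  step pc=6: xori  $1, $2, 0  regs=(0,8,8,14)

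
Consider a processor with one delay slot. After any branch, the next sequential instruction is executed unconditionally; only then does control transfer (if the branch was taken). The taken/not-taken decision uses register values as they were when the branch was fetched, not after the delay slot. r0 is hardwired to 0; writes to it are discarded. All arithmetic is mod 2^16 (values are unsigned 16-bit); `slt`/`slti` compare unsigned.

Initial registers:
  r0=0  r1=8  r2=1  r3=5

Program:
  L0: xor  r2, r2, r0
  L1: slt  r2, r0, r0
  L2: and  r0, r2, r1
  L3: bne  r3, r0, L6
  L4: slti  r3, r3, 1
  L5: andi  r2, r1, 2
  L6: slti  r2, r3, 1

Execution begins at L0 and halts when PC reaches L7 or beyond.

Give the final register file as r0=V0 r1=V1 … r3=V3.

r0=0 r1=8 r2=1 r3=0

  step pc=0: xor  r2, r2, r0  regs=(0,8,1,5)
  step pc=1: slt  r2, r0, r0  regs=(0,8,0,5)
  step pc=2: and  r0, r2, r1  regs=(0,8,0,5)
  step pc=3: bne  r3, r0, L6  cond=T  regs=(0,8,0,5)
  step pc=4: slti  r3, r3, 1  regs=(0,8,0,0)
  step pc=6: slti  r2, r3, 1  regs=(0,8,1,0)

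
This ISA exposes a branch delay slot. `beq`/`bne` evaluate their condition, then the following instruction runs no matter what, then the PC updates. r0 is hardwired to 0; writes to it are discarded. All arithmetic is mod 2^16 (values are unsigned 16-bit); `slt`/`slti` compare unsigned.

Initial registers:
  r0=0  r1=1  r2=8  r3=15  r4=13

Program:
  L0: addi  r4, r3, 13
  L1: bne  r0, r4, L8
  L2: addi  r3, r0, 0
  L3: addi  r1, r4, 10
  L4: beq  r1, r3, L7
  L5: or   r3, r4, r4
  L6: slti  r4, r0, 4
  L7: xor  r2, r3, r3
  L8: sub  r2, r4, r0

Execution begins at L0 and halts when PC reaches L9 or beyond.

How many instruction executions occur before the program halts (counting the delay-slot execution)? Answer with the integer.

#0 addi  r4, r3, 13 ; 0/1/8/15/28
#1 bne  r0, r4, L8 ; 0/1/8/15/28 ; →target
#2 addi  r3, r0, 0 ; 0/1/8/0/28
#8 sub  r2, r4, r0 ; 0/1/28/0/28

4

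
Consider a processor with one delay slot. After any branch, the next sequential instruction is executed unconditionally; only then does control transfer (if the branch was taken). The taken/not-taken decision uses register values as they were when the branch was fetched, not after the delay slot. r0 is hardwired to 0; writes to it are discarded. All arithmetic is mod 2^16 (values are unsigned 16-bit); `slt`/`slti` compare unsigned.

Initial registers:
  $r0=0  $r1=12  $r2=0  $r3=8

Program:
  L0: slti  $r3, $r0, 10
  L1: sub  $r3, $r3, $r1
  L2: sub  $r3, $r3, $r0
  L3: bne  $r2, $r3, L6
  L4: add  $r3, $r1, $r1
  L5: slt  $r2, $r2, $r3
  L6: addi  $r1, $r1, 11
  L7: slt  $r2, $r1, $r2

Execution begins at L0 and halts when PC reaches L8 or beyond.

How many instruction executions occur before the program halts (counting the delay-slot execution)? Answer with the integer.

PC=0  slti  $r3, $r0, 10     | $r0=0 $r1=12 $r2=0 $r3=1
PC=1  sub  $r3, $r3, $r1     | $r0=0 $r1=12 $r2=0 $r3=65525
PC=2  sub  $r3, $r3, $r0     | $r0=0 $r1=12 $r2=0 $r3=65525
PC=3  bne  $r2, $r3, L6      | $r0=0 $r1=12 $r2=0 $r3=65525  [TAKEN]
PC=4  add  $r3, $r1, $r1     | $r0=0 $r1=12 $r2=0 $r3=24
PC=6  addi  $r1, $r1, 11     | $r0=0 $r1=23 $r2=0 $r3=24
PC=7  slt  $r2, $r1, $r2     | $r0=0 $r1=23 $r2=0 $r3=24

7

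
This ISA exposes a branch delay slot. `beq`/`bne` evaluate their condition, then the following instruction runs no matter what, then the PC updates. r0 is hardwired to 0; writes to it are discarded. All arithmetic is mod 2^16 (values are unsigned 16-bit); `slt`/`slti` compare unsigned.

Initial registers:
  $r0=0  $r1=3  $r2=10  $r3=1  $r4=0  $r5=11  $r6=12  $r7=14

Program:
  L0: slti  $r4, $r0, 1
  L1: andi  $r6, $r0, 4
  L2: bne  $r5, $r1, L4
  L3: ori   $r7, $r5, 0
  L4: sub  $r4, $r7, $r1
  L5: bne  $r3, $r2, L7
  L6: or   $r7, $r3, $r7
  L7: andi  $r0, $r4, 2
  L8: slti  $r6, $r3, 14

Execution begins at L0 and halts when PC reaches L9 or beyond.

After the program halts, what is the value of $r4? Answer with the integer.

8

  step pc=0: slti  $r4, $r0, 1  regs=(0,3,10,1,1,11,12,14)
  step pc=1: andi  $r6, $r0, 4  regs=(0,3,10,1,1,11,0,14)
  step pc=2: bne  $r5, $r1, L4  cond=T  regs=(0,3,10,1,1,11,0,14)
  step pc=3: ori   $r7, $r5, 0  regs=(0,3,10,1,1,11,0,11)
  step pc=4: sub  $r4, $r7, $r1  regs=(0,3,10,1,8,11,0,11)
  step pc=5: bne  $r3, $r2, L7  cond=T  regs=(0,3,10,1,8,11,0,11)
  step pc=6: or   $r7, $r3, $r7  regs=(0,3,10,1,8,11,0,11)
  step pc=7: andi  $r0, $r4, 2  regs=(0,3,10,1,8,11,0,11)
  step pc=8: slti  $r6, $r3, 14  regs=(0,3,10,1,8,11,1,11)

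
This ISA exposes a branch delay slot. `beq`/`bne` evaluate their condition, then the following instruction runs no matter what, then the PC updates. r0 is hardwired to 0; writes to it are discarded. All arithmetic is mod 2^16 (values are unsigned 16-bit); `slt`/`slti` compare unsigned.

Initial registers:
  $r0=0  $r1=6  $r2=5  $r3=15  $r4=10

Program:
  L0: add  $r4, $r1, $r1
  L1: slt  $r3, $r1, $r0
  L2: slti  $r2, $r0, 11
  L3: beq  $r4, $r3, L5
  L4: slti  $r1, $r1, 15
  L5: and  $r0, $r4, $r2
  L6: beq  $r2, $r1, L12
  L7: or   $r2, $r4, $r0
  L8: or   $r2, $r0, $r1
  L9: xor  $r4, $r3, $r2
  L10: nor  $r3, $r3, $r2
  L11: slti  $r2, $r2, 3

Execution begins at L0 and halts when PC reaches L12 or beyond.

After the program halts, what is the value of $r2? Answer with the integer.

#0 add  $r4, $r1, $r1 ; 0/6/5/15/12
#1 slt  $r3, $r1, $r0 ; 0/6/5/0/12
#2 slti  $r2, $r0, 11 ; 0/6/1/0/12
#3 beq  $r4, $r3, L5 ; 0/6/1/0/12 ; →fallthru
#4 slti  $r1, $r1, 15 ; 0/1/1/0/12
#5 and  $r0, $r4, $r2 ; 0/1/1/0/12
#6 beq  $r2, $r1, L12 ; 0/1/1/0/12 ; →target
#7 or   $r2, $r4, $r0 ; 0/1/12/0/12

12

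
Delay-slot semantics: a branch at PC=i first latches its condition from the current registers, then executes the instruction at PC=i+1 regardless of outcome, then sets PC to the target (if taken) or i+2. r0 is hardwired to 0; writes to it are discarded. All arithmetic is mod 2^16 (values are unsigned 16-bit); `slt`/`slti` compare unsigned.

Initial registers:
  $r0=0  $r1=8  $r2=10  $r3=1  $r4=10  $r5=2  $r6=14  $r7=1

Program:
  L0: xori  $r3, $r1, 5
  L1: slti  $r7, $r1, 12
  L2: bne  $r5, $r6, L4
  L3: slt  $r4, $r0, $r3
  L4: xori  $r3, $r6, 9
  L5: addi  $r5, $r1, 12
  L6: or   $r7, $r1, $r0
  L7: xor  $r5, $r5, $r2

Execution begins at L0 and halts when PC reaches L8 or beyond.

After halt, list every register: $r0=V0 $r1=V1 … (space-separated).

PC=0  xori  $r3, $r1, 5      | $r0=0 $r1=8 $r2=10 $r3=13 $r4=10 $r5=2 $r6=14 $r7=1
PC=1  slti  $r7, $r1, 12     | $r0=0 $r1=8 $r2=10 $r3=13 $r4=10 $r5=2 $r6=14 $r7=1
PC=2  bne  $r5, $r6, L4      | $r0=0 $r1=8 $r2=10 $r3=13 $r4=10 $r5=2 $r6=14 $r7=1  [TAKEN]
PC=3  slt  $r4, $r0, $r3     | $r0=0 $r1=8 $r2=10 $r3=13 $r4=1 $r5=2 $r6=14 $r7=1
PC=4  xori  $r3, $r6, 9      | $r0=0 $r1=8 $r2=10 $r3=7 $r4=1 $r5=2 $r6=14 $r7=1
PC=5  addi  $r5, $r1, 12     | $r0=0 $r1=8 $r2=10 $r3=7 $r4=1 $r5=20 $r6=14 $r7=1
PC=6  or   $r7, $r1, $r0     | $r0=0 $r1=8 $r2=10 $r3=7 $r4=1 $r5=20 $r6=14 $r7=8
PC=7  xor  $r5, $r5, $r2     | $r0=0 $r1=8 $r2=10 $r3=7 $r4=1 $r5=30 $r6=14 $r7=8

$r0=0 $r1=8 $r2=10 $r3=7 $r4=1 $r5=30 $r6=14 $r7=8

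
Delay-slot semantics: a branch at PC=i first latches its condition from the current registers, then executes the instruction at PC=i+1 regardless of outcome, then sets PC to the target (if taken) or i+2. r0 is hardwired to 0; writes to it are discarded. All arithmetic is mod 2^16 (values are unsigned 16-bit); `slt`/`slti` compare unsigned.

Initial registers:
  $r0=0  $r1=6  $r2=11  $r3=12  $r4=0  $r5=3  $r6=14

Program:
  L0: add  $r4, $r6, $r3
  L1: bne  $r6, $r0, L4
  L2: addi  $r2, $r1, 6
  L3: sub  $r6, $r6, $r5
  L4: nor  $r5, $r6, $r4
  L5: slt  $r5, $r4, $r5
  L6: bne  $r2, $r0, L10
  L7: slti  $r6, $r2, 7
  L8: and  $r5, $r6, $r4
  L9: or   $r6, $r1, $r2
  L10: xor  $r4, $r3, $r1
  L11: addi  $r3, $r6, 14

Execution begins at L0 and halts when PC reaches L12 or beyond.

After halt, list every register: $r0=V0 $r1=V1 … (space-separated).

PC=0  add  $r4, $r6, $r3     | $r0=0 $r1=6 $r2=11 $r3=12 $r4=26 $r5=3 $r6=14
PC=1  bne  $r6, $r0, L4      | $r0=0 $r1=6 $r2=11 $r3=12 $r4=26 $r5=3 $r6=14  [TAKEN]
PC=2  addi  $r2, $r1, 6      | $r0=0 $r1=6 $r2=12 $r3=12 $r4=26 $r5=3 $r6=14
PC=4  nor  $r5, $r6, $r4     | $r0=0 $r1=6 $r2=12 $r3=12 $r4=26 $r5=65505 $r6=14
PC=5  slt  $r5, $r4, $r5     | $r0=0 $r1=6 $r2=12 $r3=12 $r4=26 $r5=1 $r6=14
PC=6  bne  $r2, $r0, L10     | $r0=0 $r1=6 $r2=12 $r3=12 $r4=26 $r5=1 $r6=14  [TAKEN]
PC=7  slti  $r6, $r2, 7      | $r0=0 $r1=6 $r2=12 $r3=12 $r4=26 $r5=1 $r6=0
PC=10 xor  $r4, $r3, $r1     | $r0=0 $r1=6 $r2=12 $r3=12 $r4=10 $r5=1 $r6=0
PC=11 addi  $r3, $r6, 14     | $r0=0 $r1=6 $r2=12 $r3=14 $r4=10 $r5=1 $r6=0

$r0=0 $r1=6 $r2=12 $r3=14 $r4=10 $r5=1 $r6=0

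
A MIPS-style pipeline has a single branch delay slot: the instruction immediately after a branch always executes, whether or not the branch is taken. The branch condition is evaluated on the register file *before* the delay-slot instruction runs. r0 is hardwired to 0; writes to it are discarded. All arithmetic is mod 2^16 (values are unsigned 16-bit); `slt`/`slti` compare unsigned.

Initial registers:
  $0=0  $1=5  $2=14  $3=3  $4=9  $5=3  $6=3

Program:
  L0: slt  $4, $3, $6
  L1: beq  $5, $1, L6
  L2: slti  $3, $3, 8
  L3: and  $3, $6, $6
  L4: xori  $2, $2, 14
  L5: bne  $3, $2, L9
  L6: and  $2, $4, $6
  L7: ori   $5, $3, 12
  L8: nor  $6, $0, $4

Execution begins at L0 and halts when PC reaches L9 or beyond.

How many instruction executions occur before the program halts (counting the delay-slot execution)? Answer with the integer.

[0] slt  $4, $3, $6  →  {$0:0, $1:5, $2:14, $3:3, $4:0, $5:3, $6:3}
[1] beq  $5, $1, L6  →  {$0:0, $1:5, $2:14, $3:3, $4:0, $5:3, $6:3}  ⟨branch fallthrough⟩
[2] slti  $3, $3, 8  →  {$0:0, $1:5, $2:14, $3:1, $4:0, $5:3, $6:3}
[3] and  $3, $6, $6  →  {$0:0, $1:5, $2:14, $3:3, $4:0, $5:3, $6:3}
[4] xori  $2, $2, 14  →  {$0:0, $1:5, $2:0, $3:3, $4:0, $5:3, $6:3}
[5] bne  $3, $2, L9  →  {$0:0, $1:5, $2:0, $3:3, $4:0, $5:3, $6:3}  ⟨branch taken⟩
[6] and  $2, $4, $6  →  {$0:0, $1:5, $2:0, $3:3, $4:0, $5:3, $6:3}

7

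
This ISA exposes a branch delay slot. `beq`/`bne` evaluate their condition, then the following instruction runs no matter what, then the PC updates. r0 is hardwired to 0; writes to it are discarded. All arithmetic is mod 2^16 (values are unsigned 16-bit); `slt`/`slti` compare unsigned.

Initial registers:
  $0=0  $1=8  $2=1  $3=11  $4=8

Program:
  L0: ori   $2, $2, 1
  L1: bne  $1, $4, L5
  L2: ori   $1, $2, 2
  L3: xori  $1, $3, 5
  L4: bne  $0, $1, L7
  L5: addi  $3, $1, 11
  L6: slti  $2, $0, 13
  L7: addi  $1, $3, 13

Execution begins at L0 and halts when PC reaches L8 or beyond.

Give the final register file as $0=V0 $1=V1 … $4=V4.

$0=0 $1=38 $2=1 $3=25 $4=8

PC=0  ori   $2, $2, 1        | $0=0 $1=8 $2=1 $3=11 $4=8
PC=1  bne  $1, $4, L5        | $0=0 $1=8 $2=1 $3=11 $4=8  [not taken]
PC=2  ori   $1, $2, 2        | $0=0 $1=3 $2=1 $3=11 $4=8
PC=3  xori  $1, $3, 5        | $0=0 $1=14 $2=1 $3=11 $4=8
PC=4  bne  $0, $1, L7        | $0=0 $1=14 $2=1 $3=11 $4=8  [TAKEN]
PC=5  addi  $3, $1, 11       | $0=0 $1=14 $2=1 $3=25 $4=8
PC=7  addi  $1, $3, 13       | $0=0 $1=38 $2=1 $3=25 $4=8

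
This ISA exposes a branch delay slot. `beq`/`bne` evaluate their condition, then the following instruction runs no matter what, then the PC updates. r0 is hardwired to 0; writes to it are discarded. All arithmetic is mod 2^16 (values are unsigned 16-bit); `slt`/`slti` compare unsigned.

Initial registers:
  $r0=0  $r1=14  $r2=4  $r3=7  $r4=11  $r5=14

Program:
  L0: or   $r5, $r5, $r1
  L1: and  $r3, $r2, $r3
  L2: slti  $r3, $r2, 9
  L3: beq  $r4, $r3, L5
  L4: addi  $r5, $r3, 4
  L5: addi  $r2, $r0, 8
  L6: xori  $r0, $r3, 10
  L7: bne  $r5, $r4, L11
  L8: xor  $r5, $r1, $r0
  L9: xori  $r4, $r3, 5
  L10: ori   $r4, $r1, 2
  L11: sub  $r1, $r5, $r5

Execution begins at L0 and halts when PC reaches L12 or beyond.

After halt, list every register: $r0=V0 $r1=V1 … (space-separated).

#0 or   $r5, $r5, $r1 ; 0/14/4/7/11/14
#1 and  $r3, $r2, $r3 ; 0/14/4/4/11/14
#2 slti  $r3, $r2, 9 ; 0/14/4/1/11/14
#3 beq  $r4, $r3, L5 ; 0/14/4/1/11/14 ; →fallthru
#4 addi  $r5, $r3, 4 ; 0/14/4/1/11/5
#5 addi  $r2, $r0, 8 ; 0/14/8/1/11/5
#6 xori  $r0, $r3, 10 ; 0/14/8/1/11/5
#7 bne  $r5, $r4, L11 ; 0/14/8/1/11/5 ; →target
#8 xor  $r5, $r1, $r0 ; 0/14/8/1/11/14
#11 sub  $r1, $r5, $r5 ; 0/0/8/1/11/14

$r0=0 $r1=0 $r2=8 $r3=1 $r4=11 $r5=14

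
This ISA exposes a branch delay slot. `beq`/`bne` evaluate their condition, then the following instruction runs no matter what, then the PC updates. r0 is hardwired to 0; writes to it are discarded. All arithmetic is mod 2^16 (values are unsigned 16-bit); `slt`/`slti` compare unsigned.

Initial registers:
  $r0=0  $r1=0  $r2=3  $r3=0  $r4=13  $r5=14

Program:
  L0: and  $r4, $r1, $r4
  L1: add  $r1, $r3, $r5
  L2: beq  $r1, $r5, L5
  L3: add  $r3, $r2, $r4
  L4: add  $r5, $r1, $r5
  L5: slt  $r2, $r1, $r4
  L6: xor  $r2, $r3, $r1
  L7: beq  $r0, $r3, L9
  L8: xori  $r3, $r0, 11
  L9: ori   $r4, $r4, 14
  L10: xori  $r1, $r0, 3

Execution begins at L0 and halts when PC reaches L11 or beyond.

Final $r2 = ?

13

[0] and  $r4, $r1, $r4  →  {$r0:0, $r1:0, $r2:3, $r3:0, $r4:0, $r5:14}
[1] add  $r1, $r3, $r5  →  {$r0:0, $r1:14, $r2:3, $r3:0, $r4:0, $r5:14}
[2] beq  $r1, $r5, L5  →  {$r0:0, $r1:14, $r2:3, $r3:0, $r4:0, $r5:14}  ⟨branch taken⟩
[3] add  $r3, $r2, $r4  →  {$r0:0, $r1:14, $r2:3, $r3:3, $r4:0, $r5:14}
[5] slt  $r2, $r1, $r4  →  {$r0:0, $r1:14, $r2:0, $r3:3, $r4:0, $r5:14}
[6] xor  $r2, $r3, $r1  →  {$r0:0, $r1:14, $r2:13, $r3:3, $r4:0, $r5:14}
[7] beq  $r0, $r3, L9  →  {$r0:0, $r1:14, $r2:13, $r3:3, $r4:0, $r5:14}  ⟨branch fallthrough⟩
[8] xori  $r3, $r0, 11  →  {$r0:0, $r1:14, $r2:13, $r3:11, $r4:0, $r5:14}
[9] ori   $r4, $r4, 14  →  {$r0:0, $r1:14, $r2:13, $r3:11, $r4:14, $r5:14}
[10] xori  $r1, $r0, 3  →  {$r0:0, $r1:3, $r2:13, $r3:11, $r4:14, $r5:14}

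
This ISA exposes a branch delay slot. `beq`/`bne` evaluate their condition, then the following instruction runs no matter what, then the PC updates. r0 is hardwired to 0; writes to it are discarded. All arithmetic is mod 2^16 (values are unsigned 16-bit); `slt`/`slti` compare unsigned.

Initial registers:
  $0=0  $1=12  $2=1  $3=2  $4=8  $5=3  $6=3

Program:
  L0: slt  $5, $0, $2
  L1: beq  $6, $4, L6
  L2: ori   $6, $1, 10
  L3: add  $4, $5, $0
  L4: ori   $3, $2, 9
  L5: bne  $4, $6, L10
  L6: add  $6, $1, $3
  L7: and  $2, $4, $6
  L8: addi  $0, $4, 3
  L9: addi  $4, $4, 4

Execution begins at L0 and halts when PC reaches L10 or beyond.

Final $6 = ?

21

  step pc=0: slt  $5, $0, $2  regs=(0,12,1,2,8,1,3)
  step pc=1: beq  $6, $4, L6  cond=F  regs=(0,12,1,2,8,1,3)
  step pc=2: ori   $6, $1, 10  regs=(0,12,1,2,8,1,14)
  step pc=3: add  $4, $5, $0  regs=(0,12,1,2,1,1,14)
  step pc=4: ori   $3, $2, 9  regs=(0,12,1,9,1,1,14)
  step pc=5: bne  $4, $6, L10  cond=T  regs=(0,12,1,9,1,1,14)
  step pc=6: add  $6, $1, $3  regs=(0,12,1,9,1,1,21)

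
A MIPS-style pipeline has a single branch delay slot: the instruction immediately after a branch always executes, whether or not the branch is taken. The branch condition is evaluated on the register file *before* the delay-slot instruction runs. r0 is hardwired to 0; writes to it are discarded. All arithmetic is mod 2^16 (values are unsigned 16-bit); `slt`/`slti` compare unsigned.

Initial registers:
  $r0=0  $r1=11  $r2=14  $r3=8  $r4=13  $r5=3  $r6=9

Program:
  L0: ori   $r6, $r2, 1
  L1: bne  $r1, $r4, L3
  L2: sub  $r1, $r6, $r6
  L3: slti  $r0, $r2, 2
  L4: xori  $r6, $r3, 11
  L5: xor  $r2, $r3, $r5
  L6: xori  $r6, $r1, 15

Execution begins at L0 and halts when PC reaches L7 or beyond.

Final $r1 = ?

0

  step pc=0: ori   $r6, $r2, 1  regs=(0,11,14,8,13,3,15)
  step pc=1: bne  $r1, $r4, L3  cond=T  regs=(0,11,14,8,13,3,15)
  step pc=2: sub  $r1, $r6, $r6  regs=(0,0,14,8,13,3,15)
  step pc=3: slti  $r0, $r2, 2  regs=(0,0,14,8,13,3,15)
  step pc=4: xori  $r6, $r3, 11  regs=(0,0,14,8,13,3,3)
  step pc=5: xor  $r2, $r3, $r5  regs=(0,0,11,8,13,3,3)
  step pc=6: xori  $r6, $r1, 15  regs=(0,0,11,8,13,3,15)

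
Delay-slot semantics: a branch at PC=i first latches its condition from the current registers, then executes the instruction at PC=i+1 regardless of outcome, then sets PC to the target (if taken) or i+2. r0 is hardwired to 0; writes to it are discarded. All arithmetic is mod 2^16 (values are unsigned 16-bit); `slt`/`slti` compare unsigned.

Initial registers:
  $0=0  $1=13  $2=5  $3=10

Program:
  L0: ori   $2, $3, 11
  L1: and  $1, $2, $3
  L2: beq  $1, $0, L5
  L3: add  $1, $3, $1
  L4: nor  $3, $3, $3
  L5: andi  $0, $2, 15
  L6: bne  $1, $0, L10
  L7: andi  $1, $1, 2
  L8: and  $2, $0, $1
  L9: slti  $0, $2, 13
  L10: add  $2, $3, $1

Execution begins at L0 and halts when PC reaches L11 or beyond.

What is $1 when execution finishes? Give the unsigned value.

0

PC=0  ori   $2, $3, 11       | $0=0 $1=13 $2=11 $3=10
PC=1  and  $1, $2, $3        | $0=0 $1=10 $2=11 $3=10
PC=2  beq  $1, $0, L5        | $0=0 $1=10 $2=11 $3=10  [not taken]
PC=3  add  $1, $3, $1        | $0=0 $1=20 $2=11 $3=10
PC=4  nor  $3, $3, $3        | $0=0 $1=20 $2=11 $3=65525
PC=5  andi  $0, $2, 15       | $0=0 $1=20 $2=11 $3=65525
PC=6  bne  $1, $0, L10       | $0=0 $1=20 $2=11 $3=65525  [TAKEN]
PC=7  andi  $1, $1, 2        | $0=0 $1=0 $2=11 $3=65525
PC=10 add  $2, $3, $1        | $0=0 $1=0 $2=65525 $3=65525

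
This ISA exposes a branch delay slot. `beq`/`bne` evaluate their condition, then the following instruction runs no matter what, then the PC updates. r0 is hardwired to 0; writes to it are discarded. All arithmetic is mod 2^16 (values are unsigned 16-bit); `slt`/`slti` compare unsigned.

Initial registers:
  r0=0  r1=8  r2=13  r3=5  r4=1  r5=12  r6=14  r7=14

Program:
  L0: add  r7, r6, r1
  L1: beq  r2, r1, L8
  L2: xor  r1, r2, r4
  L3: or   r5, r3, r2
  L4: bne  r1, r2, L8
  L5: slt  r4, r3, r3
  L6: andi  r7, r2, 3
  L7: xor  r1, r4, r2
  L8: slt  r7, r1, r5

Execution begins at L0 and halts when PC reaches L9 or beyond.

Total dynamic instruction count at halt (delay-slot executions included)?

[0] add  r7, r6, r1  →  {r0:0, r1:8, r2:13, r3:5, r4:1, r5:12, r6:14, r7:22}
[1] beq  r2, r1, L8  →  {r0:0, r1:8, r2:13, r3:5, r4:1, r5:12, r6:14, r7:22}  ⟨branch fallthrough⟩
[2] xor  r1, r2, r4  →  {r0:0, r1:12, r2:13, r3:5, r4:1, r5:12, r6:14, r7:22}
[3] or   r5, r3, r2  →  {r0:0, r1:12, r2:13, r3:5, r4:1, r5:13, r6:14, r7:22}
[4] bne  r1, r2, L8  →  {r0:0, r1:12, r2:13, r3:5, r4:1, r5:13, r6:14, r7:22}  ⟨branch taken⟩
[5] slt  r4, r3, r3  →  {r0:0, r1:12, r2:13, r3:5, r4:0, r5:13, r6:14, r7:22}
[8] slt  r7, r1, r5  →  {r0:0, r1:12, r2:13, r3:5, r4:0, r5:13, r6:14, r7:1}

7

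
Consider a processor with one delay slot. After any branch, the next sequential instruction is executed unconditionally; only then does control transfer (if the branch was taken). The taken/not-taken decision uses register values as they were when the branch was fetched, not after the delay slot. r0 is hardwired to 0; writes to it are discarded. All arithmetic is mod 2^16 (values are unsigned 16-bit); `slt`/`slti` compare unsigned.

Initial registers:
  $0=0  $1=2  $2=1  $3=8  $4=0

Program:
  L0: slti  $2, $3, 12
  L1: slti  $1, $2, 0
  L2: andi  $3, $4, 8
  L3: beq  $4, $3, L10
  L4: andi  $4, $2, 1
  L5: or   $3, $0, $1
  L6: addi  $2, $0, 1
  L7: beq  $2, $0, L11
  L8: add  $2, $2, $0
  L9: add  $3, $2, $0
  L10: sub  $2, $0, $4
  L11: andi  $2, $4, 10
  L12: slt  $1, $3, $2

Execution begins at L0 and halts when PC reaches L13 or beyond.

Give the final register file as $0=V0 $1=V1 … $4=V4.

$0=0 $1=0 $2=0 $3=0 $4=1

  step pc=0: slti  $2, $3, 12  regs=(0,2,1,8,0)
  step pc=1: slti  $1, $2, 0  regs=(0,0,1,8,0)
  step pc=2: andi  $3, $4, 8  regs=(0,0,1,0,0)
  step pc=3: beq  $4, $3, L10  cond=T  regs=(0,0,1,0,0)
  step pc=4: andi  $4, $2, 1  regs=(0,0,1,0,1)
  step pc=10: sub  $2, $0, $4  regs=(0,0,65535,0,1)
  step pc=11: andi  $2, $4, 10  regs=(0,0,0,0,1)
  step pc=12: slt  $1, $3, $2  regs=(0,0,0,0,1)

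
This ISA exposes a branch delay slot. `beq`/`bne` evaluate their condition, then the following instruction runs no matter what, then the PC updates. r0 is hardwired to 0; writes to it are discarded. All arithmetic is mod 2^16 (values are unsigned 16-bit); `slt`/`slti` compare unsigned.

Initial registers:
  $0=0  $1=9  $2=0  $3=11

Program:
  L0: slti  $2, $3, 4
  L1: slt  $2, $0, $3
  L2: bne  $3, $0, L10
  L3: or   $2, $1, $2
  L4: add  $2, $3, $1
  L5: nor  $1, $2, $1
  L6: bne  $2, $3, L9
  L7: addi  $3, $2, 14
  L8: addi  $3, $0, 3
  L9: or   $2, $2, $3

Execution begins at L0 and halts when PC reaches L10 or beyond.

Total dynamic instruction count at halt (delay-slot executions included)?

4

[0] slti  $2, $3, 4  →  {$0:0, $1:9, $2:0, $3:11}
[1] slt  $2, $0, $3  →  {$0:0, $1:9, $2:1, $3:11}
[2] bne  $3, $0, L10  →  {$0:0, $1:9, $2:1, $3:11}  ⟨branch taken⟩
[3] or   $2, $1, $2  →  {$0:0, $1:9, $2:9, $3:11}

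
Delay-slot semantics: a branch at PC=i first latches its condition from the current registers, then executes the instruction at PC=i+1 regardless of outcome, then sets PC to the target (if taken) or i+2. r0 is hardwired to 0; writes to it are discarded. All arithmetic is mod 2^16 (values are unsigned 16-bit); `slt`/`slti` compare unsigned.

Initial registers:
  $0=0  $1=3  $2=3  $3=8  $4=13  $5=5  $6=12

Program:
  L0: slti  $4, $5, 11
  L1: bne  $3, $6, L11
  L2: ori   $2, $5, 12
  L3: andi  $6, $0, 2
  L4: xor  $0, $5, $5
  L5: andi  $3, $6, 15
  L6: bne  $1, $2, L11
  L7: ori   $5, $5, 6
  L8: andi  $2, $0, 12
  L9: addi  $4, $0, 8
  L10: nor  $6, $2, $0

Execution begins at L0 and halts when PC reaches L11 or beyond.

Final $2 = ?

  step pc=0: slti  $4, $5, 11  regs=(0,3,3,8,1,5,12)
  step pc=1: bne  $3, $6, L11  cond=T  regs=(0,3,3,8,1,5,12)
  step pc=2: ori   $2, $5, 12  regs=(0,3,13,8,1,5,12)

13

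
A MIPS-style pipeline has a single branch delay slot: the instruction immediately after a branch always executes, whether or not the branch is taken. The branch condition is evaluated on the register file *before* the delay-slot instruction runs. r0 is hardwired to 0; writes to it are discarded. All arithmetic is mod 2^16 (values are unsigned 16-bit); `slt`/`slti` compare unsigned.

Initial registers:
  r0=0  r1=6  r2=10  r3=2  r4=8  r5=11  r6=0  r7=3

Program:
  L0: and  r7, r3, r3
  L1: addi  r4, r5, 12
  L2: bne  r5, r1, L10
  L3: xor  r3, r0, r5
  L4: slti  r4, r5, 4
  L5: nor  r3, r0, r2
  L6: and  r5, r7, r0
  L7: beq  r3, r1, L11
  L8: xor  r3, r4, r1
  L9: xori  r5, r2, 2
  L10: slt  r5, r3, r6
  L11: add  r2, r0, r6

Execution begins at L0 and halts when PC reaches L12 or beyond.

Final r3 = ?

11

  step pc=0: and  r7, r3, r3  regs=(0,6,10,2,8,11,0,2)
  step pc=1: addi  r4, r5, 12  regs=(0,6,10,2,23,11,0,2)
  step pc=2: bne  r5, r1, L10  cond=T  regs=(0,6,10,2,23,11,0,2)
  step pc=3: xor  r3, r0, r5  regs=(0,6,10,11,23,11,0,2)
  step pc=10: slt  r5, r3, r6  regs=(0,6,10,11,23,0,0,2)
  step pc=11: add  r2, r0, r6  regs=(0,6,0,11,23,0,0,2)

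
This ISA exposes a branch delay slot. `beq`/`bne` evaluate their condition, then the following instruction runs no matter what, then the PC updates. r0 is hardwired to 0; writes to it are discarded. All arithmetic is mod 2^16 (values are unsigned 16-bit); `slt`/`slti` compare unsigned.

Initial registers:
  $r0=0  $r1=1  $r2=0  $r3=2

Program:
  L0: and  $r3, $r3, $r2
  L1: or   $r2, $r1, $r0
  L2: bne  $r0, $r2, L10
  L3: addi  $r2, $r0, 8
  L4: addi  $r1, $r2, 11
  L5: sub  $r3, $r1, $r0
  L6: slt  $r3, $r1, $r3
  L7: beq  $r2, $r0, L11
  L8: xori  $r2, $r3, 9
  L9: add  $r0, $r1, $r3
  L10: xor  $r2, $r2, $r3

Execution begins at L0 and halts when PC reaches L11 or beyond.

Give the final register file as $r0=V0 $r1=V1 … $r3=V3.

  step pc=0: and  $r3, $r3, $r2  regs=(0,1,0,0)
  step pc=1: or   $r2, $r1, $r0  regs=(0,1,1,0)
  step pc=2: bne  $r0, $r2, L10  cond=T  regs=(0,1,1,0)
  step pc=3: addi  $r2, $r0, 8  regs=(0,1,8,0)
  step pc=10: xor  $r2, $r2, $r3  regs=(0,1,8,0)

$r0=0 $r1=1 $r2=8 $r3=0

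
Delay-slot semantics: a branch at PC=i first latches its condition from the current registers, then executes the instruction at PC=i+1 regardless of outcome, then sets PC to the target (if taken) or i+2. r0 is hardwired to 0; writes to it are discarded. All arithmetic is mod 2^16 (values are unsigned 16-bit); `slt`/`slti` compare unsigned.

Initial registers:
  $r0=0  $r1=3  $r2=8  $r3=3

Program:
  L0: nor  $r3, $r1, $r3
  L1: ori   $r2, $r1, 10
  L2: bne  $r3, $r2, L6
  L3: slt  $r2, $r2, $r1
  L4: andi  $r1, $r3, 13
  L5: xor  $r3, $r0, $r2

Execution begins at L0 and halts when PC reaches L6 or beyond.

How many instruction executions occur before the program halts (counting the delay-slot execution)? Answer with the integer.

PC=0  nor  $r3, $r1, $r3     | $r0=0 $r1=3 $r2=8 $r3=65532
PC=1  ori   $r2, $r1, 10     | $r0=0 $r1=3 $r2=11 $r3=65532
PC=2  bne  $r3, $r2, L6      | $r0=0 $r1=3 $r2=11 $r3=65532  [TAKEN]
PC=3  slt  $r2, $r2, $r1     | $r0=0 $r1=3 $r2=0 $r3=65532

4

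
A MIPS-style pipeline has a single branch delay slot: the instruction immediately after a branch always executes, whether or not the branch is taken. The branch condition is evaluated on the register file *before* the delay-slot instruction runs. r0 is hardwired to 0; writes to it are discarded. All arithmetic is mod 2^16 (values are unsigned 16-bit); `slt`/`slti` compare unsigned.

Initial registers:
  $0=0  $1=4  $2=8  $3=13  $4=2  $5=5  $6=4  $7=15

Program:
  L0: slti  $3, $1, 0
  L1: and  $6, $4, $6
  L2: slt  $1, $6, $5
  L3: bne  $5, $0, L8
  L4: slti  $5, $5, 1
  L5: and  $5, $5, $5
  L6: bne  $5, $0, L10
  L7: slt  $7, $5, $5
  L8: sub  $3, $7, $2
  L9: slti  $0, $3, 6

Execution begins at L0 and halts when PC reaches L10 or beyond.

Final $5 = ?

  step pc=0: slti  $3, $1, 0  regs=(0,4,8,0,2,5,4,15)
  step pc=1: and  $6, $4, $6  regs=(0,4,8,0,2,5,0,15)
  step pc=2: slt  $1, $6, $5  regs=(0,1,8,0,2,5,0,15)
  step pc=3: bne  $5, $0, L8  cond=T  regs=(0,1,8,0,2,5,0,15)
  step pc=4: slti  $5, $5, 1  regs=(0,1,8,0,2,0,0,15)
  step pc=8: sub  $3, $7, $2  regs=(0,1,8,7,2,0,0,15)
  step pc=9: slti  $0, $3, 6  regs=(0,1,8,7,2,0,0,15)

0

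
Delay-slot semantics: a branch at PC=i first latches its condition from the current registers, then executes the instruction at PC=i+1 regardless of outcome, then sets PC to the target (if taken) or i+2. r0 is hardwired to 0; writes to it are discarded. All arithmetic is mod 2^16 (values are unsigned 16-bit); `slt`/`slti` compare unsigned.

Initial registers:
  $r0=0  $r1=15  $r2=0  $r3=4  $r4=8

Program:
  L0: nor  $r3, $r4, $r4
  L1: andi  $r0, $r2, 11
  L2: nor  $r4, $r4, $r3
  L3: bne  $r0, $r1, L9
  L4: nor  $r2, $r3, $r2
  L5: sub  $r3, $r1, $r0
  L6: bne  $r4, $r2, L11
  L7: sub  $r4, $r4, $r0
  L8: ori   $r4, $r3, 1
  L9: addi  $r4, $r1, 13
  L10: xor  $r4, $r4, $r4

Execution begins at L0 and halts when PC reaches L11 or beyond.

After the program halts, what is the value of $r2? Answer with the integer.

[0] nor  $r3, $r4, $r4  →  {$r0:0, $r1:15, $r2:0, $r3:65527, $r4:8}
[1] andi  $r0, $r2, 11  →  {$r0:0, $r1:15, $r2:0, $r3:65527, $r4:8}
[2] nor  $r4, $r4, $r3  →  {$r0:0, $r1:15, $r2:0, $r3:65527, $r4:0}
[3] bne  $r0, $r1, L9  →  {$r0:0, $r1:15, $r2:0, $r3:65527, $r4:0}  ⟨branch taken⟩
[4] nor  $r2, $r3, $r2  →  {$r0:0, $r1:15, $r2:8, $r3:65527, $r4:0}
[9] addi  $r4, $r1, 13  →  {$r0:0, $r1:15, $r2:8, $r3:65527, $r4:28}
[10] xor  $r4, $r4, $r4  →  {$r0:0, $r1:15, $r2:8, $r3:65527, $r4:0}

8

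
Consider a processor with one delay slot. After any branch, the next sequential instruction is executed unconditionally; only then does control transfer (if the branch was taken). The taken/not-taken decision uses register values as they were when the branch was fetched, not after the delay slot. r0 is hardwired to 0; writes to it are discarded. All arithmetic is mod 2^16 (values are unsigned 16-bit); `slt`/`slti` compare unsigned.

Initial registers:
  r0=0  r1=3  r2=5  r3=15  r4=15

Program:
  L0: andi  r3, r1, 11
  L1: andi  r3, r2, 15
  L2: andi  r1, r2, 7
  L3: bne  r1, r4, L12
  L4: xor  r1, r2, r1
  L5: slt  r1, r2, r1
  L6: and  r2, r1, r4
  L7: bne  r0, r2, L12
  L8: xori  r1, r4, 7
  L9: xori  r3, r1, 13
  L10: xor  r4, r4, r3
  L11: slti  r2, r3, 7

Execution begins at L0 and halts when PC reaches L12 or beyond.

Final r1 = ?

0

  step pc=0: andi  r3, r1, 11  regs=(0,3,5,3,15)
  step pc=1: andi  r3, r2, 15  regs=(0,3,5,5,15)
  step pc=2: andi  r1, r2, 7  regs=(0,5,5,5,15)
  step pc=3: bne  r1, r4, L12  cond=T  regs=(0,5,5,5,15)
  step pc=4: xor  r1, r2, r1  regs=(0,0,5,5,15)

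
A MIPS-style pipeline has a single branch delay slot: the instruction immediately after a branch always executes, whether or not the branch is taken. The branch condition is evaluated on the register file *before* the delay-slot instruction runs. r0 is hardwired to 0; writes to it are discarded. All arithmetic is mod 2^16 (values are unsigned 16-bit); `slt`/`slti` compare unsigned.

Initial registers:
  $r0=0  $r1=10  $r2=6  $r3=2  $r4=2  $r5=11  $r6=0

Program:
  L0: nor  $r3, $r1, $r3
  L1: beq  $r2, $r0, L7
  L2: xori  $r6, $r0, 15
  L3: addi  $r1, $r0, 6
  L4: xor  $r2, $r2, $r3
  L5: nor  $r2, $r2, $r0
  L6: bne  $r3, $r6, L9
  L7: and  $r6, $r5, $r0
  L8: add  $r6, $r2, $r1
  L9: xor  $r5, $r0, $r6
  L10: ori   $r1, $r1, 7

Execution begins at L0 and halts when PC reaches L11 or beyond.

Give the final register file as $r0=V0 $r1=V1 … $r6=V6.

[0] nor  $r3, $r1, $r3  →  {$r0:0, $r1:10, $r2:6, $r3:65525, $r4:2, $r5:11, $r6:0}
[1] beq  $r2, $r0, L7  →  {$r0:0, $r1:10, $r2:6, $r3:65525, $r4:2, $r5:11, $r6:0}  ⟨branch fallthrough⟩
[2] xori  $r6, $r0, 15  →  {$r0:0, $r1:10, $r2:6, $r3:65525, $r4:2, $r5:11, $r6:15}
[3] addi  $r1, $r0, 6  →  {$r0:0, $r1:6, $r2:6, $r3:65525, $r4:2, $r5:11, $r6:15}
[4] xor  $r2, $r2, $r3  →  {$r0:0, $r1:6, $r2:65523, $r3:65525, $r4:2, $r5:11, $r6:15}
[5] nor  $r2, $r2, $r0  →  {$r0:0, $r1:6, $r2:12, $r3:65525, $r4:2, $r5:11, $r6:15}
[6] bne  $r3, $r6, L9  →  {$r0:0, $r1:6, $r2:12, $r3:65525, $r4:2, $r5:11, $r6:15}  ⟨branch taken⟩
[7] and  $r6, $r5, $r0  →  {$r0:0, $r1:6, $r2:12, $r3:65525, $r4:2, $r5:11, $r6:0}
[9] xor  $r5, $r0, $r6  →  {$r0:0, $r1:6, $r2:12, $r3:65525, $r4:2, $r5:0, $r6:0}
[10] ori   $r1, $r1, 7  →  {$r0:0, $r1:7, $r2:12, $r3:65525, $r4:2, $r5:0, $r6:0}

$r0=0 $r1=7 $r2=12 $r3=65525 $r4=2 $r5=0 $r6=0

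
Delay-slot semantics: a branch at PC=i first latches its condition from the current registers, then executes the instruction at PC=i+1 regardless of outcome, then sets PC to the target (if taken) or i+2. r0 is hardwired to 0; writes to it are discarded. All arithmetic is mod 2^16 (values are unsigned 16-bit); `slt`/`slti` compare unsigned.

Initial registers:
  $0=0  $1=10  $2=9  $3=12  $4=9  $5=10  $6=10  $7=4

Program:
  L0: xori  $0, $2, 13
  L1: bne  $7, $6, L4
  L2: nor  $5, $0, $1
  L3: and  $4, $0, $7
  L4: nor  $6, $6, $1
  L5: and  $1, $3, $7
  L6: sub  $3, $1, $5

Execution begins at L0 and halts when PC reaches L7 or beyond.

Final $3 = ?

PC=0  xori  $0, $2, 13       | $0=0 $1=10 $2=9 $3=12 $4=9 $5=10 $6=10 $7=4
PC=1  bne  $7, $6, L4        | $0=0 $1=10 $2=9 $3=12 $4=9 $5=10 $6=10 $7=4  [TAKEN]
PC=2  nor  $5, $0, $1        | $0=0 $1=10 $2=9 $3=12 $4=9 $5=65525 $6=10 $7=4
PC=4  nor  $6, $6, $1        | $0=0 $1=10 $2=9 $3=12 $4=9 $5=65525 $6=65525 $7=4
PC=5  and  $1, $3, $7        | $0=0 $1=4 $2=9 $3=12 $4=9 $5=65525 $6=65525 $7=4
PC=6  sub  $3, $1, $5        | $0=0 $1=4 $2=9 $3=15 $4=9 $5=65525 $6=65525 $7=4

15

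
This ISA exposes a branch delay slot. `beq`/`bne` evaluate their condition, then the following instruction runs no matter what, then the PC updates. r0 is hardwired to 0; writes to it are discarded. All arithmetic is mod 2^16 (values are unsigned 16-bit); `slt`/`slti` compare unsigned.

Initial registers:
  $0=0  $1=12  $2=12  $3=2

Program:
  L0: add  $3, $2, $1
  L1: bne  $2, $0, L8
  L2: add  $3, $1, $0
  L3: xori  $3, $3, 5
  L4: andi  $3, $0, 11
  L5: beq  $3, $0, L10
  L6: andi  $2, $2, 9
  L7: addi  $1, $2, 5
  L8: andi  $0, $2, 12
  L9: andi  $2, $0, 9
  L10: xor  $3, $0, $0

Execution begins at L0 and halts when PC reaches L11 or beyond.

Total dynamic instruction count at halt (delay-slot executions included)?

[0] add  $3, $2, $1  →  {$0:0, $1:12, $2:12, $3:24}
[1] bne  $2, $0, L8  →  {$0:0, $1:12, $2:12, $3:24}  ⟨branch taken⟩
[2] add  $3, $1, $0  →  {$0:0, $1:12, $2:12, $3:12}
[8] andi  $0, $2, 12  →  {$0:0, $1:12, $2:12, $3:12}
[9] andi  $2, $0, 9  →  {$0:0, $1:12, $2:0, $3:12}
[10] xor  $3, $0, $0  →  {$0:0, $1:12, $2:0, $3:0}

6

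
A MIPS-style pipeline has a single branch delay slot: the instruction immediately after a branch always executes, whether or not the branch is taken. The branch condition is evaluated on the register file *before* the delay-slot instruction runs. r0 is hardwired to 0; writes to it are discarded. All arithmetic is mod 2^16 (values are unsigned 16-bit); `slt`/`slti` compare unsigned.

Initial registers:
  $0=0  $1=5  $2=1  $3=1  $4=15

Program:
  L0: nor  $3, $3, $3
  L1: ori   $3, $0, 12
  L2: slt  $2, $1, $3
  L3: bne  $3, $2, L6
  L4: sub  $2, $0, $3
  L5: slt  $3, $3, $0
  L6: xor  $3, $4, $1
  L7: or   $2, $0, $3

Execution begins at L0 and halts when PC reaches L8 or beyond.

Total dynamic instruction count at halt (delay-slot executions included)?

  step pc=0: nor  $3, $3, $3  regs=(0,5,1,65534,15)
  step pc=1: ori   $3, $0, 12  regs=(0,5,1,12,15)
  step pc=2: slt  $2, $1, $3  regs=(0,5,1,12,15)
  step pc=3: bne  $3, $2, L6  cond=T  regs=(0,5,1,12,15)
  step pc=4: sub  $2, $0, $3  regs=(0,5,65524,12,15)
  step pc=6: xor  $3, $4, $1  regs=(0,5,65524,10,15)
  step pc=7: or   $2, $0, $3  regs=(0,5,10,10,15)

7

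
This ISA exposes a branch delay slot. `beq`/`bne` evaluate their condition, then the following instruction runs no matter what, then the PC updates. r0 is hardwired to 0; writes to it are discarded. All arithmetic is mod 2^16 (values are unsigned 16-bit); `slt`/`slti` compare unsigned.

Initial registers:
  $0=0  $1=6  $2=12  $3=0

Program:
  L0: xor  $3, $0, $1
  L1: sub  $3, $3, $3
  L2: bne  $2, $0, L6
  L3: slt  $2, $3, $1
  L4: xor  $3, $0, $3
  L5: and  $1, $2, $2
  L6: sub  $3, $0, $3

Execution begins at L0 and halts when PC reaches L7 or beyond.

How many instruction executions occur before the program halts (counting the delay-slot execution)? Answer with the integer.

5

#0 xor  $3, $0, $1 ; 0/6/12/6
#1 sub  $3, $3, $3 ; 0/6/12/0
#2 bne  $2, $0, L6 ; 0/6/12/0 ; →target
#3 slt  $2, $3, $1 ; 0/6/1/0
#6 sub  $3, $0, $3 ; 0/6/1/0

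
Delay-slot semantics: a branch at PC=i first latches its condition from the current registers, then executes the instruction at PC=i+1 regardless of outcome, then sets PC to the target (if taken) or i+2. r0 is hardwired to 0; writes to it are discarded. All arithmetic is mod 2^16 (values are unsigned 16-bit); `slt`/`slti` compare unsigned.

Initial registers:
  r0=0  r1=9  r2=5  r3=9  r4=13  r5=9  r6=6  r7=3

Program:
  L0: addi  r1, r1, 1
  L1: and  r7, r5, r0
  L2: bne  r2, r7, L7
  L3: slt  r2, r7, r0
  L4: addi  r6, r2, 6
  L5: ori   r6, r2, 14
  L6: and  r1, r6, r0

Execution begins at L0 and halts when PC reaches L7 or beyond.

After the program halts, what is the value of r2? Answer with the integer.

0

#0 addi  r1, r1, 1 ; 0/10/5/9/13/9/6/3
#1 and  r7, r5, r0 ; 0/10/5/9/13/9/6/0
#2 bne  r2, r7, L7 ; 0/10/5/9/13/9/6/0 ; →target
#3 slt  r2, r7, r0 ; 0/10/0/9/13/9/6/0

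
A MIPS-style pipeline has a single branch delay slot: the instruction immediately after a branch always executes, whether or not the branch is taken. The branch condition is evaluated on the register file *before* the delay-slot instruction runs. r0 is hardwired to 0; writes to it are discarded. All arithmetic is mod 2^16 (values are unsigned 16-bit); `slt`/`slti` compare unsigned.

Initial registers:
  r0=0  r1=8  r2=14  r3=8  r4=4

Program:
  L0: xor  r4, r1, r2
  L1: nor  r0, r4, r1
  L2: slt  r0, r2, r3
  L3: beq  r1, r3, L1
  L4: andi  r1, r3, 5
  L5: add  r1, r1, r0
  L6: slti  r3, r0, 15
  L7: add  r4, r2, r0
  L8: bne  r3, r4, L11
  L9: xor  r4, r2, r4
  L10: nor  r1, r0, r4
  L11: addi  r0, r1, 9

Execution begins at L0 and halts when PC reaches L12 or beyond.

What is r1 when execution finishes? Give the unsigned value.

0

PC=0  xor  r4, r1, r2        | r0=0 r1=8 r2=14 r3=8 r4=6
PC=1  nor  r0, r4, r1        | r0=0 r1=8 r2=14 r3=8 r4=6
PC=2  slt  r0, r2, r3        | r0=0 r1=8 r2=14 r3=8 r4=6
PC=3  beq  r1, r3, L1        | r0=0 r1=8 r2=14 r3=8 r4=6  [TAKEN]
PC=4  andi  r1, r3, 5        | r0=0 r1=0 r2=14 r3=8 r4=6
PC=1  nor  r0, r4, r1        | r0=0 r1=0 r2=14 r3=8 r4=6
PC=2  slt  r0, r2, r3        | r0=0 r1=0 r2=14 r3=8 r4=6
PC=3  beq  r1, r3, L1        | r0=0 r1=0 r2=14 r3=8 r4=6  [not taken]
PC=4  andi  r1, r3, 5        | r0=0 r1=0 r2=14 r3=8 r4=6
PC=5  add  r1, r1, r0        | r0=0 r1=0 r2=14 r3=8 r4=6
PC=6  slti  r3, r0, 15       | r0=0 r1=0 r2=14 r3=1 r4=6
PC=7  add  r4, r2, r0        | r0=0 r1=0 r2=14 r3=1 r4=14
PC=8  bne  r3, r4, L11       | r0=0 r1=0 r2=14 r3=1 r4=14  [TAKEN]
PC=9  xor  r4, r2, r4        | r0=0 r1=0 r2=14 r3=1 r4=0
PC=11 addi  r0, r1, 9        | r0=0 r1=0 r2=14 r3=1 r4=0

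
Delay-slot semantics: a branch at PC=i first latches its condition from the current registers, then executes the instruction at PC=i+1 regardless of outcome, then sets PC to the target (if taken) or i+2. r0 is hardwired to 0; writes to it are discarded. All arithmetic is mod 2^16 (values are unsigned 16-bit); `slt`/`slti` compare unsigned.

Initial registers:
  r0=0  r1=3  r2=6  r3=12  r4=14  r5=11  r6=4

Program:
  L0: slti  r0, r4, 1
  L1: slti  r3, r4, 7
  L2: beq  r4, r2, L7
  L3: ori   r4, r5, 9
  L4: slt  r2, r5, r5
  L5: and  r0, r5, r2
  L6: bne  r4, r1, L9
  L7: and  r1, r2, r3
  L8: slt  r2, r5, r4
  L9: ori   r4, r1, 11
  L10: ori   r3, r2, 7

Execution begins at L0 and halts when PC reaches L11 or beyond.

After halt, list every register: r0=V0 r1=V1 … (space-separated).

#0 slti  r0, r4, 1 ; 0/3/6/12/14/11/4
#1 slti  r3, r4, 7 ; 0/3/6/0/14/11/4
#2 beq  r4, r2, L7 ; 0/3/6/0/14/11/4 ; →fallthru
#3 ori   r4, r5, 9 ; 0/3/6/0/11/11/4
#4 slt  r2, r5, r5 ; 0/3/0/0/11/11/4
#5 and  r0, r5, r2 ; 0/3/0/0/11/11/4
#6 bne  r4, r1, L9 ; 0/3/0/0/11/11/4 ; →target
#7 and  r1, r2, r3 ; 0/0/0/0/11/11/4
#9 ori   r4, r1, 11 ; 0/0/0/0/11/11/4
#10 ori   r3, r2, 7 ; 0/0/0/7/11/11/4

r0=0 r1=0 r2=0 r3=7 r4=11 r5=11 r6=4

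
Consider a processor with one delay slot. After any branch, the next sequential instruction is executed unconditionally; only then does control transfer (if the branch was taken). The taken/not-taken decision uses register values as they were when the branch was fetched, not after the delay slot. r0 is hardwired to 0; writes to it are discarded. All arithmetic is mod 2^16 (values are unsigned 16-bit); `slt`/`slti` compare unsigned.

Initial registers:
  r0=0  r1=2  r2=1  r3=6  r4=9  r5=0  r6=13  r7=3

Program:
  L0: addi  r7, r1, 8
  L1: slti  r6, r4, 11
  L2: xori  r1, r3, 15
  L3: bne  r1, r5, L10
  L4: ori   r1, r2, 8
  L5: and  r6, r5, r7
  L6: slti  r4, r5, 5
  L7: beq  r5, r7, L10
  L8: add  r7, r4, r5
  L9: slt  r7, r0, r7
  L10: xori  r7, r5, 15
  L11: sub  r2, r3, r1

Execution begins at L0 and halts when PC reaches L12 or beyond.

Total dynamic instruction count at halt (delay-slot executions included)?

7

  step pc=0: addi  r7, r1, 8  regs=(0,2,1,6,9,0,13,10)
  step pc=1: slti  r6, r4, 11  regs=(0,2,1,6,9,0,1,10)
  step pc=2: xori  r1, r3, 15  regs=(0,9,1,6,9,0,1,10)
  step pc=3: bne  r1, r5, L10  cond=T  regs=(0,9,1,6,9,0,1,10)
  step pc=4: ori   r1, r2, 8  regs=(0,9,1,6,9,0,1,10)
  step pc=10: xori  r7, r5, 15  regs=(0,9,1,6,9,0,1,15)
  step pc=11: sub  r2, r3, r1  regs=(0,9,65533,6,9,0,1,15)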